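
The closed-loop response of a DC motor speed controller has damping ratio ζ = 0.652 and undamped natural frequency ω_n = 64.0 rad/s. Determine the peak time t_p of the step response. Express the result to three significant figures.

t_p ≈ 0.0647 s

The damped frequency is ω_d = ω_n√(1−ζ²) = 64.0·√(1−0.425) = 48.5 rad/s.
Peak time t_p = π/ω_d = π/48.5 = 0.0647 s.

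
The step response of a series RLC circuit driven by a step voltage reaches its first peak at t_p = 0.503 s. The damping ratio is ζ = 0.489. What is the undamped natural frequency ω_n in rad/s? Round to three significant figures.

Peak time t_p = π/ω_d, so ω_d = π/t_p = π/0.503 = 6.25 rad/s.
ω_n = ω_d/√(1−ζ²) = 6.25/√0.761 = 7.16 rad/s.

ω_n ≈ 7.16 rad/s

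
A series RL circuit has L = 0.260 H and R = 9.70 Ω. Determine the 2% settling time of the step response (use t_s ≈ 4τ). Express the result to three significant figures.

τ = L/R = 0.260/9.70 = 0.0268 s.
t_s ≈ 4τ = 0.107 s.

t_s ≈ 0.107 s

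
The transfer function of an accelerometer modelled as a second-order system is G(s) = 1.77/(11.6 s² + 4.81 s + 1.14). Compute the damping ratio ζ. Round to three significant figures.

ζ ≈ 0.661

Dividing through by 11.6: denominator becomes s² + 0.4147 s + 0.09828.
So ω_n = √0.09828 = 0.313 rad/s and ζ = 0.4147/(2·0.313) = 0.661.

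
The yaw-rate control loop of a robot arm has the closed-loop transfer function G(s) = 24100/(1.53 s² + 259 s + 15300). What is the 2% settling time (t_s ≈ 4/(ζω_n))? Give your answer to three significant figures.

Dividing through by 1.53: denominator becomes s² + 169.3 s + 10000.
So ω_n = √10000 = 100 rad/s and ζ = 169.3/(2·100) = 0.846.
t_s ≈ 4/(ζω_n) = 0.0473 s.

t_s ≈ 0.0473 s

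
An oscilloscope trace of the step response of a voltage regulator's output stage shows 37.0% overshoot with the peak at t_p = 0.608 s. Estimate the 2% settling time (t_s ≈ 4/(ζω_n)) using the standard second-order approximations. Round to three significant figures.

t_s ≈ 2.45 s

From the overshoot, ζ = −ln(OS)/√(π²+ln²(OS)) = 0.302.
From t_p = π/ω_d, ω_d = π/0.608 = 5.17 rad/s, so ω_n = ω_d/√(1−ζ²) = 5.42 rad/s.
t_s ≈ 4/(ζω_n) = 4/(0.302·5.42) = 2.45 s.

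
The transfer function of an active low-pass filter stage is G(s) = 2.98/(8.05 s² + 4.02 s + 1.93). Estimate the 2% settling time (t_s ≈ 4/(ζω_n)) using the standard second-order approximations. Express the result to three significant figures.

t_s ≈ 16.0 s

Dividing through by 8.05: denominator becomes s² + 0.4994 s + 0.2398.
So ω_n = √0.2398 = 0.490 rad/s and ζ = 0.4994/(2·0.490) = 0.510.
t_s ≈ 4/(ζω_n) = 16.0 s.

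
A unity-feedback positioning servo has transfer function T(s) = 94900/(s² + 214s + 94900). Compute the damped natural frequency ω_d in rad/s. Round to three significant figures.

Matching coefficients with s² + 2ζω_n s + ω_n² gives ω_n² = 94900 ⇒ ω_n = 308 rad/s, and ζ = 214/(2ω_n) = 0.347.
ω_d = 308·√(1 − 0.347²) = 289 rad/s.

ω_d ≈ 289 rad/s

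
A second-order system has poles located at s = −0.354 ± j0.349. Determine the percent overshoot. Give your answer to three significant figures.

The poles are at −σ ± jω_d with σ = 0.354 and ω_d = 0.349, so ω_n = √(σ²+ω_d²) = 0.497 rad/s and ζ = σ/ω_n = 0.712.
%OS = 100 e^{−πζ/√(1−ζ²)} with ζ = 0.712 gives 4.13%.

%OS ≈ 4.13%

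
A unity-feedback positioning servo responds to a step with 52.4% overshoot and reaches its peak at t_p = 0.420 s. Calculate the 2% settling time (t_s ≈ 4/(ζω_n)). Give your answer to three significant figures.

t_s ≈ 2.60 s

The overshoot fixes ζ = −ln(OS)/√(π²+ln²(OS)) = 0.201.
From t_p = π/ω_d, ω_d = π/0.420 = 7.48 rad/s, so ω_n = ω_d/√(1−ζ²) = 7.64 rad/s.
t_s ≈ 4/(ζω_n) = 4/(0.201·7.64) = 2.60 s.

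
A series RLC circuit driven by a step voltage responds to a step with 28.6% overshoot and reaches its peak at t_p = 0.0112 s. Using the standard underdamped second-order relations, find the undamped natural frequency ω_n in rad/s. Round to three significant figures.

ω_n ≈ 302 rad/s

The overshoot fixes ζ = −ln(OS)/√(π²+ln²(OS)) = 0.370.
t_p = π/ω_d ⇒ ω_d = 280 rad/s; then ω_n = ω_d/√(1−ζ²) = 302 rad/s.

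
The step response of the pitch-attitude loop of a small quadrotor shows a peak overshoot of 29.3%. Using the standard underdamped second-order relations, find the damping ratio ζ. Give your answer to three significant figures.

Inverting the overshoot relation: ζ = |ln 0.293|/√(π² + ln²0.293) = 0.364.

ζ ≈ 0.364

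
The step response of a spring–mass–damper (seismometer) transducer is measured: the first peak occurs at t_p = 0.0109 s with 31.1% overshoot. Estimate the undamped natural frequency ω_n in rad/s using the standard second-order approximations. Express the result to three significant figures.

From the overshoot, ζ = −ln(OS)/√(π²+ln²(OS)) = 0.348.
From t_p = π/ω_d, ω_d = π/0.0109 = 288 rad/s, so ω_n = ω_d/√(1−ζ²) = 307 rad/s.

ω_n ≈ 307 rad/s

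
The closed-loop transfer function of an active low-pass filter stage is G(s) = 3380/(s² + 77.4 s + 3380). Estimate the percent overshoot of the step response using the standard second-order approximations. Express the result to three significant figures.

ω_n = √3380 = 58.1 rad/s; ζ = 77.4/(2·58.1) = 0.666.
Overshoot: exp(−π·0.666/√(1−0.666²)) = 0.0607, i.e. 6.07%.

%OS ≈ 6.07%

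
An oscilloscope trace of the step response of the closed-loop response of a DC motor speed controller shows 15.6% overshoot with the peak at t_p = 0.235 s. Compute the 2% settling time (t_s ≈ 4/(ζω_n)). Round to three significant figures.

t_s ≈ 0.506 s

ζ from %OS: ζ = |ln 0.156|/√(π²+ln²0.156) = 0.509.
t_p = π/ω_d ⇒ ω_d = 13.4 rad/s; then ω_n = ω_d/√(1−ζ²) = 15.5 rad/s.
t_s ≈ 4/(ζω_n) = 4/(0.509·15.5) = 0.506 s.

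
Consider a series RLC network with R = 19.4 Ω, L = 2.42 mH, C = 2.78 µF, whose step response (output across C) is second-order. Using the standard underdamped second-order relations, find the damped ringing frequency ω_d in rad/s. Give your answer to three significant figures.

For a series RLC circuit (capacitor voltage as output), ω_n = 1/√(LC) = 1/√(2.42 mH · 2.78 µF) = 12200 rad/s.
ζ = (R/2)·√(C/L) = (19.4/2)·√(2.78 µF/2.42 mH) = 0.329.
ω_d = ω_n√(1−ζ²) = 11500 rad/s.

ω_d ≈ 11500 rad/s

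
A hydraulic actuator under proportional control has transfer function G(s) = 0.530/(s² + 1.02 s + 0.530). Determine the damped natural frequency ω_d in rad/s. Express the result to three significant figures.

ω_n = √0.530 = 0.728 rad/s; ζ = 1.02/(2·0.728) = 0.701.
ω_d = ω_n√(1−ζ²) = 0.520 rad/s.

ω_d ≈ 0.520 rad/s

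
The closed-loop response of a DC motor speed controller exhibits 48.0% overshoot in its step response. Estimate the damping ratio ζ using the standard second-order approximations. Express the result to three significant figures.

ζ = −ln(OS)/√(π² + (ln OS)²). With OS = 0.480, ln OS = −0.7340 and ζ = 0.7340/3.226 = 0.228.

ζ ≈ 0.228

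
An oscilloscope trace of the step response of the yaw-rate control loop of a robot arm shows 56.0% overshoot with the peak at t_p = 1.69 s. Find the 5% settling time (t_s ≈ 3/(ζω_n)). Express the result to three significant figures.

The overshoot fixes ζ = −ln(OS)/√(π²+ln²(OS)) = 0.181.
From t_p = π/ω_d, ω_d = π/1.69 = 1.86 rad/s, so ω_n = ω_d/√(1−ζ²) = 1.89 rad/s.
t_s ≈ 3/(ζω_n) = 3/(0.181·1.89) = 8.74 s.

t_s ≈ 8.74 s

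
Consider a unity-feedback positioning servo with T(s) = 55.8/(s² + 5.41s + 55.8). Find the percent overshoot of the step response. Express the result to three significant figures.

%OS ≈ 29.5%

ω_n = √55.8 = 7.47 rad/s; ζ = 5.41/(2·7.47) = 0.362.
Overshoot: exp(−π·0.362/√(1−0.362²)) = 0.295, i.e. 29.5%.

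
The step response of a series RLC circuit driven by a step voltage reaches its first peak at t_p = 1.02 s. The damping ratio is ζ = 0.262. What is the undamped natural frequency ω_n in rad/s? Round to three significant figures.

Peak time t_p = π/ω_d, so ω_d = π/t_p = π/1.02 = 3.08 rad/s.
ω_n = ω_d/√(1−ζ²) = 3.08/√0.931 = 3.19 rad/s.

ω_n ≈ 3.19 rad/s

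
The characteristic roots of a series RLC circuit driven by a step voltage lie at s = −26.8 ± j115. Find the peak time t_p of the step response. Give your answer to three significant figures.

t_p = π/ω_d with ω_d = 115 (the imaginary part), so t_p = 0.0273 s.

t_p ≈ 0.0273 s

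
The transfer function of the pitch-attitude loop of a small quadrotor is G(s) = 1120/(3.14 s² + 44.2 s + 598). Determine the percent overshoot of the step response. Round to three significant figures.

Dividing through by 3.14: denominator becomes s² + 14.08 s + 190.4.
So ω_n = √190.4 = 13.8 rad/s and ζ = 14.08/(2·13.8) = 0.510.
%OS = 100 e^{−πζ/√(1−ζ²)} with ζ = 0.510 gives 15.5%.

%OS ≈ 15.5%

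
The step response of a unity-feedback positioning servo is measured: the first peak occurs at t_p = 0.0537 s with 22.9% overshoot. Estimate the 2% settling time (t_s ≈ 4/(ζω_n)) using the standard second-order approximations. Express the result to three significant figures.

From the overshoot, ζ = −ln(OS)/√(π²+ln²(OS)) = 0.425.
From t_p = π/ω_d, ω_d = π/0.0537 = 58.5 rad/s, so ω_n = ω_d/√(1−ζ²) = 64.6 rad/s.
t_s ≈ 4/(ζω_n) = 4/(0.425·64.6) = 0.146 s.

t_s ≈ 0.146 s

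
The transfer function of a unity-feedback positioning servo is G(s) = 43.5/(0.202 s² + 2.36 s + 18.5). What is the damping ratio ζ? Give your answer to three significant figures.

ζ ≈ 0.610

Dividing through by 0.202: denominator becomes s² + 11.68 s + 91.58.
So ω_n = √91.58 = 9.57 rad/s and ζ = 11.68/(2·9.57) = 0.610.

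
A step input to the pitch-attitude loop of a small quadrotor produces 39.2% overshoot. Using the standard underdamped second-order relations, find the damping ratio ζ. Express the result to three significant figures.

ζ ≈ 0.286

ζ = −ln(OS)/√(π² + (ln OS)²). With OS = 0.392, ln OS = −0.9365 and ζ = 0.9365/3.278 = 0.286.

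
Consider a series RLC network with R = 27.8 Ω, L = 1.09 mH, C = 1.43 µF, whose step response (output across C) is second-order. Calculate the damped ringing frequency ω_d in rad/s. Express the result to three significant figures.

ω_d ≈ 21900 rad/s

For a series RLC circuit (capacitor voltage as output), ω_n = 1/√(LC) = 1/√(1.09 mH · 1.43 µF) = 25300 rad/s.
ζ = (R/2)·√(C/L) = (27.8/2)·√(1.43 µF/1.09 mH) = 0.503.
ω_d = 25300·√(1 − 0.503²) = 21900 rad/s.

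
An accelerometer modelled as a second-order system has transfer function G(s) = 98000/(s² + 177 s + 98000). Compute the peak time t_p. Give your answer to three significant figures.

Comparing the denominator to s² + 2ζω_n s + ω_n²: ω_n = √98000 = 313 rad/s, and 2ζω_n = 177 so ζ = 177/(2·313) = 0.283.
ω_d = 313·√(1 − 0.283²) = 300 rad/s. Then t_p = π/ω_d = 0.0105 s.

t_p ≈ 0.0105 s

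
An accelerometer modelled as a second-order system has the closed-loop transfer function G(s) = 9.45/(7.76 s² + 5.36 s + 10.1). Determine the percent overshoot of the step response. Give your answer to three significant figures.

%OS ≈ 36.9%

Dividing through by 7.76: denominator becomes s² + 0.6907 s + 1.302.
So ω_n = √1.302 = 1.14 rad/s and ζ = 0.6907/(2·1.14) = 0.303.
%OS = 100 e^{−πζ/√(1−ζ²)} with ζ = 0.303 gives 36.9%.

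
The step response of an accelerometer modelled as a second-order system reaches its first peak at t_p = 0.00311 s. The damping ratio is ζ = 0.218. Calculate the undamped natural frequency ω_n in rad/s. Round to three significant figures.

ω_n ≈ 1040 rad/s

Peak time t_p = π/ω_d, so ω_d = π/t_p = π/0.00311 = 1010 rad/s.
ω_n = ω_d/√(1−ζ²) = 1010/√0.952 = 1040 rad/s.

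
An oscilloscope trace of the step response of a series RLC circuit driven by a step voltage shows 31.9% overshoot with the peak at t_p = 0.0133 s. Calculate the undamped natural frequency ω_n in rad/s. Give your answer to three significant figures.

From the overshoot, ζ = −ln(OS)/√(π²+ln²(OS)) = 0.342.
From t_p = π/ω_d, ω_d = π/0.0133 = 236 rad/s, so ω_n = ω_d/√(1−ζ²) = 251 rad/s.

ω_n ≈ 251 rad/s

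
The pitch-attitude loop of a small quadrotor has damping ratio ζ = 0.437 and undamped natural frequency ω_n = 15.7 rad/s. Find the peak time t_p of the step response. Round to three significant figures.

t_p ≈ 0.222 s

The damped frequency is ω_d = ω_n√(1−ζ²) = 15.7·√(1−0.191) = 14.1 rad/s.
Peak time t_p = π/ω_d = π/14.1 = 0.222 s.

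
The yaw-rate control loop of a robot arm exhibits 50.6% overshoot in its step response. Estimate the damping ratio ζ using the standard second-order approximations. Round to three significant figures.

ζ ≈ 0.212

From %OS = 100·exp(−πζ/√(1−ζ²)), invert to get ζ = −ln(OS)/√(π² + ln²(OS)) with OS = 0.506.
−ln 0.506 = 0.6812, so ζ = 0.6812/√(π² + 0.4641) = 0.212.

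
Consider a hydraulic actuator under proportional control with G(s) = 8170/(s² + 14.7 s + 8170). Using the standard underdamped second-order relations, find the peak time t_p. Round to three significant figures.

t_p ≈ 0.0349 s

ω_n = √8170 = 90.4 rad/s; ζ = 14.7/(2·90.4) = 0.0813.
The damped frequency ω_d = ω_n√(1−ζ²) = 90.1 rad/s. Then t_p = π/ω_d = 0.0349 s.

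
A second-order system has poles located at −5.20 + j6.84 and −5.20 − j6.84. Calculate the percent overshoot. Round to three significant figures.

With σ = 5.20, ω_d = 6.84: ω_n = √(σ²+ω_d²) = 8.59 rad/s, ζ = σ/ω_n = 0.605.
%OS = 100 e^{−πζ/√(1−ζ²)} with ζ = 0.605 gives 9.18%.

%OS ≈ 9.18%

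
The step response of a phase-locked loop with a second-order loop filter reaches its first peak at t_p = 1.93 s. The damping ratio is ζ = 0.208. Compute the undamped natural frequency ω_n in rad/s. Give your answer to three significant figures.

Peak time t_p = π/ω_d, so ω_d = π/t_p = π/1.93 = 1.63 rad/s.
ω_n = ω_d/√(1−ζ²) = 1.63/√0.957 = 1.66 rad/s.

ω_n ≈ 1.66 rad/s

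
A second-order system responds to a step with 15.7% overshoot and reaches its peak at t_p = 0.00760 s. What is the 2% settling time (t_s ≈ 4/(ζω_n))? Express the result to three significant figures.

t_s ≈ 0.0164 s

ζ from %OS: ζ = |ln 0.157|/√(π²+ln²0.157) = 0.508.
t_p = π/ω_d ⇒ ω_d = 413 rad/s; then ω_n = ω_d/√(1−ζ²) = 480 rad/s.
t_s ≈ 4/(ζω_n) = 4/(0.508·480) = 0.0164 s.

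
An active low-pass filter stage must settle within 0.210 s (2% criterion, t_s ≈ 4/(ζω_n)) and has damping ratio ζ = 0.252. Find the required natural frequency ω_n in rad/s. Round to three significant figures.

ω_n ≈ 75.6 rad/s

Rearranging t_s ≈ 4/(ζω_n) gives ω_n = 4/(ζ·t_s) = 4/(0.252 × 0.210) = 75.6 rad/s.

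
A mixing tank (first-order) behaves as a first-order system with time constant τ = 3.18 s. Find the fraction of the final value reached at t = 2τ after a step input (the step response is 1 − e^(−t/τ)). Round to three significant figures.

y(t)/y_∞ = 1 − e^(−t/τ) = 1 − e^(−2) = 1 − e^(−2.00) = 0.865.

y/y_∞ ≈ 0.865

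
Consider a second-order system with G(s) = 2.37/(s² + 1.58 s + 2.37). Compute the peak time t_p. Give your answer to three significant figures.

Matching coefficients with s² + 2ζω_n s + ω_n² gives ω_n² = 2.37 ⇒ ω_n = 1.54 rad/s, and ζ = 1.58/(2ω_n) = 0.513.
ω_d = 1.54·√(1 − 0.513²) = 1.32 rad/s. Then t_p = π/ω_d = 2.38 s.

t_p ≈ 2.38 s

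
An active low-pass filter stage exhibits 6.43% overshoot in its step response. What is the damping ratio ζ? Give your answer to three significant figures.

From %OS = 100·exp(−πζ/√(1−ζ²)), invert to get ζ = −ln(OS)/√(π² + ln²(OS)) with OS = 0.0643.
−ln 0.0643 = 2.744, so ζ = 2.744/√(π² + 7.531) = 0.658.

ζ ≈ 0.658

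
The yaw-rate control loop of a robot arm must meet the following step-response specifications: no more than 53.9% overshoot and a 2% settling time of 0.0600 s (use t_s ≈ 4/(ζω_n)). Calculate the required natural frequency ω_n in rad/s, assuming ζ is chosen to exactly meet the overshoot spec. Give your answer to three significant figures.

From %OS = 100·exp(−πζ/√(1−ζ²)), invert to get ζ = −ln(OS)/√(π² + ln²(OS)) with OS = 0.539.
−ln 0.539 = 0.6180, so ζ = 0.6180/√(π² + 0.3820) = 0.193.
From t_s ≈ 4/(ζω_n): ω_n = 4/(ζ·t_s) = 4/(0.193·0.0600) = 345 rad/s.

ω_n ≈ 345 rad/s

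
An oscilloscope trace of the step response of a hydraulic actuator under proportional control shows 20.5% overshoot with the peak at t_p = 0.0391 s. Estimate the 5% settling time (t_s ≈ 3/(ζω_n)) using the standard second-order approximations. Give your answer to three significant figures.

t_s ≈ 0.0740 s

The overshoot fixes ζ = −ln(OS)/√(π²+ln²(OS)) = 0.450.
t_p = π/ω_d ⇒ ω_d = 80.3 rad/s; then ω_n = ω_d/√(1−ζ²) = 90.0 rad/s.
t_s ≈ 3/(ζω_n) = 3/(0.450·90.0) = 0.0740 s.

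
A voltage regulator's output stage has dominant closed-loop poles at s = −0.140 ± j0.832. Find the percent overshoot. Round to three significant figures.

The poles are at −σ ± jω_d with σ = 0.140 and ω_d = 0.832, so ω_n = √(σ²+ω_d²) = 0.844 rad/s and ζ = σ/ω_n = 0.166.
%OS = 100 e^{−πζ/√(1−ζ²)} with ζ = 0.166 gives 58.9%.

%OS ≈ 58.9%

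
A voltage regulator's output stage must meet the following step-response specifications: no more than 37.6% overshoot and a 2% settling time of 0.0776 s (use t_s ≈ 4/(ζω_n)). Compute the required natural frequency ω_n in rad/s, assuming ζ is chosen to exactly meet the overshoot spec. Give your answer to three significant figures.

ζ = −ln(OS)/√(π² + (ln OS)²). With OS = 0.376, ln OS = −0.9782 and ζ = 0.9782/3.290 = 0.297.
Then ω_n = 4/(ζ t_s) = 4/(0.297 × 0.0776) = 173 rad/s.

ω_n ≈ 173 rad/s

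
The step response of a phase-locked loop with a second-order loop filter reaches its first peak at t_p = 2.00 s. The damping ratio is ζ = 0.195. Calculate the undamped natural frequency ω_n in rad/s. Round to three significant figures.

ω_n ≈ 1.60 rad/s

Peak time t_p = π/ω_d, so ω_d = π/t_p = π/2.00 = 1.57 rad/s.
ω_n = ω_d/√(1−ζ²) = 1.57/√0.962 = 1.60 rad/s.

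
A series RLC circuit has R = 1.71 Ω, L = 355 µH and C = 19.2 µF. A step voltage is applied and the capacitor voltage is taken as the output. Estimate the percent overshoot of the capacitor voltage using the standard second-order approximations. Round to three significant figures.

For a series RLC circuit (capacitor voltage as output), ω_n = 1/√(LC) = 1/√(355 µH · 19.2 µF) = 12100 rad/s.
ζ = (R/2)·√(C/L) = (1.71/2)·√(19.2 µF/355 µH) = 0.199.
Overshoot: exp(−π·0.199/√(1−0.199²)) = 0.529, i.e. 52.9%.

%OS ≈ 52.9%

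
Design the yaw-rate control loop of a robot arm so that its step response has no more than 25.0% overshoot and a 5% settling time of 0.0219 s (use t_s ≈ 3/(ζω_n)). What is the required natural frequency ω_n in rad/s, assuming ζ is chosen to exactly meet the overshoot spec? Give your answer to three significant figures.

ω_n ≈ 339 rad/s

Inverting the overshoot relation: ζ = |ln 0.250|/√(π² + ln²0.250) = 0.404.
Then ω_n = 3/(ζ t_s) = 3/(0.404 × 0.0219) = 339 rad/s.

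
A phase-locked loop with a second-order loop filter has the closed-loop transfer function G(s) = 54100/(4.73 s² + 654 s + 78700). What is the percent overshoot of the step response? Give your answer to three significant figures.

Dividing through by 4.73: denominator becomes s² + 138.3 s + 16640.
So ω_n = √16640 = 129 rad/s and ζ = 138.3/(2·129) = 0.536.
%OS = 100 e^{−πζ/√(1−ζ²)} with ζ = 0.536 gives 13.6%.

%OS ≈ 13.6%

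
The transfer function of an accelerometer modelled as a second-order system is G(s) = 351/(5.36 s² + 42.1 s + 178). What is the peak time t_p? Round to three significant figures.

Dividing through by 5.36: denominator becomes s² + 7.854 s + 33.21.
So ω_n = √33.21 = 5.76 rad/s and ζ = 7.854/(2·5.76) = 0.681.
The damped frequency ω_d = ω_n√(1−ζ²) = 4.22 rad/s. t_p = π/ω_d = 0.745 s.

t_p ≈ 0.745 s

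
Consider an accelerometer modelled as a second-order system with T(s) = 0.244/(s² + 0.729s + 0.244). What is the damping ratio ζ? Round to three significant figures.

Matching coefficients with s² + 2ζω_n s + ω_n² gives ω_n² = 0.244 ⇒ ω_n = 0.494 rad/s, and ζ = 0.729/(2ω_n) = 0.738.

ζ ≈ 0.738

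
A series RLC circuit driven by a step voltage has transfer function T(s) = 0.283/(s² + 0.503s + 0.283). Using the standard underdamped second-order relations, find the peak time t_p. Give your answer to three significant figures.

t_p ≈ 6.70 s

Comparing the denominator to s² + 2ζω_n s + ω_n²: ω_n = √0.283 = 0.532 rad/s, and 2ζω_n = 0.503 so ζ = 0.503/(2·0.532) = 0.473.
ω_d = 0.532·√(1 − 0.473²) = 0.469 rad/s. Then t_p = π/ω_d = 6.70 s.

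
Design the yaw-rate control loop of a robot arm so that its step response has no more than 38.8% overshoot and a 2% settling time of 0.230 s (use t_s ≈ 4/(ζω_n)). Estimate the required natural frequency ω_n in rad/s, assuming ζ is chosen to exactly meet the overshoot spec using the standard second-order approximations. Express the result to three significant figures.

From %OS = 100·exp(−πζ/√(1−ζ²)), invert to get ζ = −ln(OS)/√(π² + ln²(OS)) with OS = 0.388.
−ln 0.388 = 0.9467, so ζ = 0.9467/√(π² + 0.8963) = 0.289.
Then ω_n = 4/(ζ t_s) = 4/(0.289 × 0.230) = 60.3 rad/s.

ω_n ≈ 60.3 rad/s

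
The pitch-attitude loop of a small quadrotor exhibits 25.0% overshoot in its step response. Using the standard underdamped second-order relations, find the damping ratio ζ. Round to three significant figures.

ζ ≈ 0.404

ζ = −ln(OS)/√(π² + (ln OS)²). With OS = 0.250, ln OS = −1.386 and ζ = 1.386/3.434 = 0.404.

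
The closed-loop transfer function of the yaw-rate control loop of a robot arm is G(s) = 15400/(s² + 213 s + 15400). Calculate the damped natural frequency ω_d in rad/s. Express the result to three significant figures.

ω_d ≈ 63.7 rad/s

Matching coefficients with s² + 2ζω_n s + ω_n² gives ω_n² = 15400 ⇒ ω_n = 124 rad/s, and ζ = 213/(2ω_n) = 0.858.
ω_d = ω_n√(1−ζ²) = 63.7 rad/s.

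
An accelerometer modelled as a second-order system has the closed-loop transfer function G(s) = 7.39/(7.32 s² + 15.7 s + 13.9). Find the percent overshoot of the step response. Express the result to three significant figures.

%OS ≈ 2.04%

Dividing through by 7.32: denominator becomes s² + 2.145 s + 1.899.
So ω_n = √1.899 = 1.38 rad/s and ζ = 2.145/(2·1.38) = 0.778.
%OS = 100·exp(−πζ/√(1−ζ²)) = 2.04%.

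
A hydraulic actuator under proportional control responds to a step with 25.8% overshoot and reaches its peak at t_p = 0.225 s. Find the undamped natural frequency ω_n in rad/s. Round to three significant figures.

ω_n ≈ 15.2 rad/s

ζ from %OS: ζ = |ln 0.258|/√(π²+ln²0.258) = 0.396.
From t_p = π/ω_d, ω_d = π/0.225 = 14.0 rad/s, so ω_n = ω_d/√(1−ζ²) = 15.2 rad/s.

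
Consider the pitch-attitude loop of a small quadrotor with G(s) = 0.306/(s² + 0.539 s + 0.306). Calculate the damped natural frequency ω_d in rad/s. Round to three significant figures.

Comparing the denominator to s² + 2ζω_n s + ω_n²: ω_n = √0.306 = 0.553 rad/s, and 2ζω_n = 0.539 so ζ = 0.539/(2·0.553) = 0.487.
The damped frequency ω_d = ω_n√(1−ζ²) = 0.483 rad/s.

ω_d ≈ 0.483 rad/s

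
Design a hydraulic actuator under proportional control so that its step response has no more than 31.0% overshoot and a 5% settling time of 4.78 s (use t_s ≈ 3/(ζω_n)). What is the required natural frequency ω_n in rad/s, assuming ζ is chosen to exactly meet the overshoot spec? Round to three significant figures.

ζ = −ln(OS)/√(π² + (ln OS)²). With OS = 0.310, ln OS = −1.171 and ζ = 1.171/3.353 = 0.349.
From t_s ≈ 3/(ζω_n): ω_n = 3/(ζ·t_s) = 3/(0.349·4.78) = 1.80 rad/s.

ω_n ≈ 1.80 rad/s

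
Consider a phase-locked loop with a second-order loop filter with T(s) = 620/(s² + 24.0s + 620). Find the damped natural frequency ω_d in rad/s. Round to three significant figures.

ω_d ≈ 21.8 rad/s

ω_n = √620 = 24.9 rad/s; ζ = 24.0/(2·24.9) = 0.482.
ω_d = 24.9·√(1 − 0.482²) = 21.8 rad/s.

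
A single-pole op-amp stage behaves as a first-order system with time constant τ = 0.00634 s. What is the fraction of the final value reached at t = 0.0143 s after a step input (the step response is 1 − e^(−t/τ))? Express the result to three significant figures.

y/y_∞ ≈ 0.895

y(t)/y_∞ = 1 − e^(−t/τ) = 1 − e^(−0.0143/0.00634) = 1 − e^(−2.26) = 0.895.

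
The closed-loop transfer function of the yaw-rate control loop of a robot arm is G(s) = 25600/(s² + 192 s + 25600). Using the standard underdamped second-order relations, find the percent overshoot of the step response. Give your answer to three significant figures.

ω_n = √25600 = 160 rad/s; ζ = 192/(2·160) = 0.600.
Overshoot: exp(−π·0.600/√(1−0.600²)) = 0.0948, i.e. 9.48%.

%OS ≈ 9.48%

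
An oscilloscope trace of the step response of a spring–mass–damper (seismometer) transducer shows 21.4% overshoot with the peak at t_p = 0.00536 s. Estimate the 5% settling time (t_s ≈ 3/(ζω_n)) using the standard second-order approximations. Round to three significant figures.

From the overshoot, ζ = −ln(OS)/√(π²+ln²(OS)) = 0.441.
t_p = π/ω_d ⇒ ω_d = 586 rad/s; then ω_n = ω_d/√(1−ζ²) = 653 rad/s.
t_s ≈ 3/(ζω_n) = 3/(0.441·653) = 0.0104 s.

t_s ≈ 0.0104 s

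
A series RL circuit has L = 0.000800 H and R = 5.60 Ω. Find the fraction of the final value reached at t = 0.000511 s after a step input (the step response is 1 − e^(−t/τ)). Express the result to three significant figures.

τ = L/R = 0.000800/5.60 = 0.000143 s.
y(t)/y_∞ = 1 − e^(−t/τ) = 1 − e^(−0.000511/0.000143) = 1 − e^(−3.58) = 0.972.

y/y_∞ ≈ 0.972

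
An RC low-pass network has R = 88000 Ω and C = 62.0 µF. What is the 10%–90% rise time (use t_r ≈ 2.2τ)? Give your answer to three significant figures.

t_r ≈ 12.0 s

τ = RC = 88000 × 62.0 µF = 5.46 s.
t_r ≈ 2.2τ = 12.0 s.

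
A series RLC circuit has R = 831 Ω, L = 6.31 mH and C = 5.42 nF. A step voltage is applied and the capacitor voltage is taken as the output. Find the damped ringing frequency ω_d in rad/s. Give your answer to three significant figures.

ω_d ≈ 158000 rad/s

For a series RLC circuit (capacitor voltage as output), ω_n = 1/√(LC) = 1/√(6.31 mH · 5.42 nF) = 171000 rad/s.
ζ = (R/2)·√(C/L) = (831/2)·√(5.42 nF/6.31 mH) = 0.385.
ω_d = ω_n√(1−ζ²) = 158000 rad/s.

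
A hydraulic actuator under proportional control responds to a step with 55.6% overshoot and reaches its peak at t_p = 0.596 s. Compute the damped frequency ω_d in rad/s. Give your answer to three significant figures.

ω_d ≈ 5.27 rad/s

t_p = π/ω_d, so ω_d = π/0.596 = 5.27 rad/s.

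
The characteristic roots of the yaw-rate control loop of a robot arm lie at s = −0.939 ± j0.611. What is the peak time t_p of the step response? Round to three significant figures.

t_p ≈ 5.14 s

t_p = π/ω_d with ω_d = 0.611 (the imaginary part), so t_p = 5.14 s.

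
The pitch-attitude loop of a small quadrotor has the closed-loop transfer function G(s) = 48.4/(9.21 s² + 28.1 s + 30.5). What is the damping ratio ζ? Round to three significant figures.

Dividing through by 9.21: denominator becomes s² + 3.051 s + 3.312.
So ω_n = √3.312 = 1.82 rad/s and ζ = 3.051/(2·1.82) = 0.838.

ζ ≈ 0.838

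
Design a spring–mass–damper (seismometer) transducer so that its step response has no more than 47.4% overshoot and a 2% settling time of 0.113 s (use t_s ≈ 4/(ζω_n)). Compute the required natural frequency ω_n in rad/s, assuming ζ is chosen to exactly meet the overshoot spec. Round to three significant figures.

ζ = −ln(OS)/√(π² + (ln OS)²). With OS = 0.474, ln OS = −0.7465 and ζ = 0.7465/3.229 = 0.231.
Then ω_n = 4/(ζ t_s) = 4/(0.231 × 0.113) = 153 rad/s.

ω_n ≈ 153 rad/s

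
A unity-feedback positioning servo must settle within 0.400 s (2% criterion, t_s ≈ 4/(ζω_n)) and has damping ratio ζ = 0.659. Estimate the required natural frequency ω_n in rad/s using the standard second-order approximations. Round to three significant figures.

ω_n ≈ 15.2 rad/s

Rearranging t_s ≈ 4/(ζω_n) gives ω_n = 4/(ζ·t_s) = 4/(0.659 × 0.400) = 15.2 rad/s.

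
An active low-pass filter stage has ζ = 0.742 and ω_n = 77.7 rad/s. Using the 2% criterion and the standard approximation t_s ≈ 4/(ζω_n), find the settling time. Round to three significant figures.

t_s ≈ 0.0694 s

t_s ≈ 4/(ζω_n) = 4/(0.742 × 77.7) = 0.0694 s.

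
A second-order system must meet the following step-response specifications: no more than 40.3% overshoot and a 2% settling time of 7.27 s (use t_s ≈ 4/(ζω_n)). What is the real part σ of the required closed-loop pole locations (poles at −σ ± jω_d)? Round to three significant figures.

σ ≈ 0.550

The settling-time spec alone fixes σ = ζω_n = 4/t_s = 4/7.27 = 0.550.
(Overshoot then fixes ζ = 0.278 and hence ω_d = σ·√(1−ζ²)/ζ = 1.90 rad/s.)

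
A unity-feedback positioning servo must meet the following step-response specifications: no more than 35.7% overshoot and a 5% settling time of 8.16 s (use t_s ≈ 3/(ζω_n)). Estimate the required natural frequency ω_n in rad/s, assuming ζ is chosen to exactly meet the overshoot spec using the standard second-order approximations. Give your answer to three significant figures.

ω_n ≈ 1.18 rad/s

Inverting the overshoot relation: ζ = |ln 0.357|/√(π² + ln²0.357) = 0.312.
Then ω_n = 3/(ζ t_s) = 3/(0.312 × 8.16) = 1.18 rad/s.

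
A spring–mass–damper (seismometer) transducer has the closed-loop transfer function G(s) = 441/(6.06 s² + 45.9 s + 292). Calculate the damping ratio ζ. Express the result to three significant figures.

Dividing through by 6.06: denominator becomes s² + 7.574 s + 48.18.
So ω_n = √48.18 = 6.94 rad/s and ζ = 7.574/(2·6.94) = 0.546.

ζ ≈ 0.546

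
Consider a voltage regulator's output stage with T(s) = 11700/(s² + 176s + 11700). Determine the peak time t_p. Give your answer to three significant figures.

t_p ≈ 0.0499 s

Matching coefficients with s² + 2ζω_n s + ω_n² gives ω_n² = 11700 ⇒ ω_n = 108 rad/s, and ζ = 176/(2ω_n) = 0.814.
The damped frequency ω_d = ω_n√(1−ζ²) = 62.9 rad/s. Then t_p = π/ω_d = 0.0499 s.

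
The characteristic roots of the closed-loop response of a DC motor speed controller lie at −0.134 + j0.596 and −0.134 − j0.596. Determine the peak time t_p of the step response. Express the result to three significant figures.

t_p ≈ 5.27 s

t_p = π/ω_d with ω_d = 0.596 (the imaginary part), so t_p = 5.27 s.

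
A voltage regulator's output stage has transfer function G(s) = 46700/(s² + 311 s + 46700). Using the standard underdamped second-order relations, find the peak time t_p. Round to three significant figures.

t_p ≈ 0.0209 s

Comparing the denominator to s² + 2ζω_n s + ω_n²: ω_n = √46700 = 216 rad/s, and 2ζω_n = 311 so ζ = 311/(2·216) = 0.720.
The damped frequency ω_d = ω_n√(1−ζ²) = 150 rad/s. Then t_p = π/ω_d = 0.0209 s.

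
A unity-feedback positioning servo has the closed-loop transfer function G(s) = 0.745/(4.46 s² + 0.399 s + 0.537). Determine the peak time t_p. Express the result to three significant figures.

t_p ≈ 9.13 s

Dividing through by 4.46: denominator becomes s² + 0.08946 s + 0.1204.
So ω_n = √0.1204 = 0.347 rad/s and ζ = 0.08946/(2·0.347) = 0.129.
The damped frequency ω_d = ω_n√(1−ζ²) = 0.344 rad/s. t_p = π/ω_d = 9.13 s.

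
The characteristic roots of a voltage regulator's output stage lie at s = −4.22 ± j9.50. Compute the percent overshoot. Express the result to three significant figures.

With σ = 4.22, ω_d = 9.50: ω_n = √(σ²+ω_d²) = 10.4 rad/s, ζ = σ/ω_n = 0.406.
Overshoot: exp(−π·0.406/√(1−0.406²)) = 0.248, i.e. 24.8%.

%OS ≈ 24.8%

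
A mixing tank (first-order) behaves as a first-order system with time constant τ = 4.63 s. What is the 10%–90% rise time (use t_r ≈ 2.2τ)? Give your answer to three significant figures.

t_r ≈ 2.2τ = 10.2 s.

t_r ≈ 10.2 s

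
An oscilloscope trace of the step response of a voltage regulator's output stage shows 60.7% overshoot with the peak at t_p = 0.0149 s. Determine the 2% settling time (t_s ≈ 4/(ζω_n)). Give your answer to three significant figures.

t_s ≈ 0.119 s

From the overshoot, ζ = −ln(OS)/√(π²+ln²(OS)) = 0.157.
From t_p = π/ω_d, ω_d = π/0.0149 = 211 rad/s, so ω_n = ω_d/√(1−ζ²) = 213 rad/s.
t_s ≈ 4/(ζω_n) = 4/(0.157·213) = 0.119 s.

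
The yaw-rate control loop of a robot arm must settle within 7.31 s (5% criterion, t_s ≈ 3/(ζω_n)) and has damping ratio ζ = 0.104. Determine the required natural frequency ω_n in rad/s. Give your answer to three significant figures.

ω_n ≈ 3.95 rad/s

Rearranging t_s ≈ 3/(ζω_n) gives ω_n = 3/(ζ·t_s) = 3/(0.104 × 7.31) = 3.95 rad/s.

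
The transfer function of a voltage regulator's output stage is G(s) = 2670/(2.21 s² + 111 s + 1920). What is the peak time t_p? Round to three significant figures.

Dividing through by 2.21: denominator becomes s² + 50.23 s + 868.8.
So ω_n = √868.8 = 29.5 rad/s and ζ = 50.23/(2·29.5) = 0.852.
ω_d = ω_n√(1−ζ²) = 15.4 rad/s. t_p = π/ω_d = 0.204 s.

t_p ≈ 0.204 s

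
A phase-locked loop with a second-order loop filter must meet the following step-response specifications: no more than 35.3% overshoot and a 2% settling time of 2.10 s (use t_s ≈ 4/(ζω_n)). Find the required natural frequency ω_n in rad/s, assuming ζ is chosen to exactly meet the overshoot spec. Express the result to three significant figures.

From %OS = 100·exp(−πζ/√(1−ζ²)), invert to get ζ = −ln(OS)/√(π² + ln²(OS)) with OS = 0.353.
−ln 0.353 = 1.041, so ζ = 1.041/√(π² + 1.084) = 0.315.
From t_s ≈ 4/(ζω_n): ω_n = 4/(ζ·t_s) = 4/(0.315·2.10) = 6.05 rad/s.

ω_n ≈ 6.05 rad/s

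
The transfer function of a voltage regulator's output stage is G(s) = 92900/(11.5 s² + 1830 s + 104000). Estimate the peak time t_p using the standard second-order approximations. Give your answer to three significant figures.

t_p ≈ 0.0603 s

Dividing through by 11.5: denominator becomes s² + 159.1 s + 9043.
So ω_n = √9043 = 95.1 rad/s and ζ = 159.1/(2·95.1) = 0.837.
ω_d = ω_n√(1−ζ²) = 52.1 rad/s. t_p = π/ω_d = 0.0603 s.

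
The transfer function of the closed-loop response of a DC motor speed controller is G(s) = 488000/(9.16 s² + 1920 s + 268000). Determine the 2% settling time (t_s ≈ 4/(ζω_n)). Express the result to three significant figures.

Dividing through by 9.16: denominator becomes s² + 209.6 s + 29260.
So ω_n = √29260 = 171 rad/s and ζ = 209.6/(2·171) = 0.613.
t_s ≈ 4/(ζω_n) = 0.0382 s.

t_s ≈ 0.0382 s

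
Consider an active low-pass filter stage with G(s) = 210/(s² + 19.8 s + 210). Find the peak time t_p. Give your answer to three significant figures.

t_p ≈ 0.297 s

Comparing the denominator to s² + 2ζω_n s + ω_n²: ω_n = √210 = 14.5 rad/s, and 2ζω_n = 19.8 so ζ = 19.8/(2·14.5) = 0.683.
ω_d = 14.5·√(1 − 0.683²) = 10.6 rad/s. Then t_p = π/ω_d = 0.297 s.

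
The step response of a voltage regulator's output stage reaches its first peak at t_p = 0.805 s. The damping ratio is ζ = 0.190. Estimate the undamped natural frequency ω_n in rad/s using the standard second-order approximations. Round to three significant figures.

ω_n ≈ 3.98 rad/s

Peak time t_p = π/ω_d, so ω_d = π/t_p = π/0.805 = 3.90 rad/s.
ω_n = ω_d/√(1−ζ²) = 3.90/√0.964 = 3.98 rad/s.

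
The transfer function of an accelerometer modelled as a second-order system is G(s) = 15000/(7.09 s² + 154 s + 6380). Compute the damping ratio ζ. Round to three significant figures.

Dividing through by 7.09: denominator becomes s² + 21.72 s + 899.9.
So ω_n = √899.9 = 30.0 rad/s and ζ = 21.72/(2·30.0) = 0.362.

ζ ≈ 0.362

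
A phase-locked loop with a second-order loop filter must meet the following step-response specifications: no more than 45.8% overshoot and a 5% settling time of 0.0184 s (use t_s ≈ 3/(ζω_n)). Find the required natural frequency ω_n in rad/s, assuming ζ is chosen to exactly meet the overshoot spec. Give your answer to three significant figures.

ζ = −ln(OS)/√(π² + (ln OS)²). With OS = 0.458, ln OS = −0.7809 and ζ = 0.7809/3.237 = 0.241.
Then ω_n = 3/(ζ t_s) = 3/(0.241 × 0.0184) = 676 rad/s.

ω_n ≈ 676 rad/s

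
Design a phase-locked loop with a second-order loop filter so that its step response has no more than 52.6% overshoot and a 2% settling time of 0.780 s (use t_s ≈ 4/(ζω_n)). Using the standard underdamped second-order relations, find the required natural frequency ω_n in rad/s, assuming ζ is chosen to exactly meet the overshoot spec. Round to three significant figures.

Inverting the overshoot relation: ζ = |ln 0.526|/√(π² + ln²0.526) = 0.200.
From t_s ≈ 4/(ζω_n): ω_n = 4/(ζ·t_s) = 4/(0.200·0.780) = 25.6 rad/s.

ω_n ≈ 25.6 rad/s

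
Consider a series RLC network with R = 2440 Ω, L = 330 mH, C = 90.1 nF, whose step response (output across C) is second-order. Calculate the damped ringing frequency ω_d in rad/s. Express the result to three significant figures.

For a series RLC circuit (capacitor voltage as output), ω_n = 1/√(LC) = 1/√(330 mH · 90.1 nF) = 5800 rad/s.
ζ = (R/2)·√(C/L) = (2440/2)·√(90.1 nF/330 mH) = 0.637.
ω_d = ω_n√(1−ζ²) = 4470 rad/s.

ω_d ≈ 4470 rad/s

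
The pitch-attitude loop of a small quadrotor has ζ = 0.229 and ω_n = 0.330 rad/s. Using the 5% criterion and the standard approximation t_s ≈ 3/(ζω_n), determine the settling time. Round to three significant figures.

t_s ≈ 39.7 s

t_s ≈ 3/(ζω_n) = 3/(0.229 × 0.330) = 39.7 s.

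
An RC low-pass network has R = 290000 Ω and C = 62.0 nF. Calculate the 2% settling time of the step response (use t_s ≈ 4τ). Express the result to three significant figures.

τ = RC = 290000 × 62.0 nF = 0.0180 s.
t_s ≈ 4τ = 0.0719 s.

t_s ≈ 0.0719 s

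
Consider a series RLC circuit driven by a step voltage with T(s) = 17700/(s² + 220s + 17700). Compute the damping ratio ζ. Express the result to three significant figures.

ζ ≈ 0.827

Comparing the denominator to s² + 2ζω_n s + ω_n²: ω_n = √17700 = 133 rad/s, and 2ζω_n = 220 so ζ = 220/(2·133) = 0.827.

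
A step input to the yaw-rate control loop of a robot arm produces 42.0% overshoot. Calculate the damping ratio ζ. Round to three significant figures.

ζ = −ln(OS)/√(π² + (ln OS)²). With OS = 0.420, ln OS = −0.8675 and ζ = 0.8675/3.259 = 0.266.

ζ ≈ 0.266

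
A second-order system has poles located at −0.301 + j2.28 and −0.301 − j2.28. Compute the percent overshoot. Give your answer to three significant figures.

%OS ≈ 66.1%

With σ = 0.301, ω_d = 2.28: ω_n = √(σ²+ω_d²) = 2.30 rad/s, ζ = σ/ω_n = 0.131.
Overshoot: exp(−π·0.131/√(1−0.131²)) = 0.661, i.e. 66.1%.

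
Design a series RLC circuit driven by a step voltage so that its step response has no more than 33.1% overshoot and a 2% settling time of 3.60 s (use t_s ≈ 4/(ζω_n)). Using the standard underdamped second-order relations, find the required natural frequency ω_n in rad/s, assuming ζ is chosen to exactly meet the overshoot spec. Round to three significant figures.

From %OS = 100·exp(−πζ/√(1−ζ²)), invert to get ζ = −ln(OS)/√(π² + ln²(OS)) with OS = 0.331.
−ln 0.331 = 1.106, so ζ = 1.106/√(π² + 1.222) = 0.332.
Then ω_n = 4/(ζ t_s) = 4/(0.332 × 3.60) = 3.35 rad/s.

ω_n ≈ 3.35 rad/s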